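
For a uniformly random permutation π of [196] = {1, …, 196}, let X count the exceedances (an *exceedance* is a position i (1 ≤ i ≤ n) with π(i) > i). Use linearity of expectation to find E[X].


Write X = Σ_{i=1}^{196} X_i, where X_i = 1_{π(i) > i}.
For each fixed i, π(i) is uniform over {1, …, 196} (marginal of a uniform permutation), so P[π(i) > i] = (n − i)/n. Summing: Σ_{i=1}^{196} (n − i)/n = (0 + 1 + … + 195)/196 = 196(196 − 1)/(2·196) = (196 − 1)/2.
Hence E[X] = Σ_{i=1}^{196} (196 − i)/196 = 195/2 ≈ 97.500000.

E[X] = 195/2 = 97.500000.


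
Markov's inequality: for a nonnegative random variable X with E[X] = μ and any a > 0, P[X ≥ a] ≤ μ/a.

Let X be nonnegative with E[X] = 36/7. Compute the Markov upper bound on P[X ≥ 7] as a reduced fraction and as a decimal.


μ = E[X] = 36/7, a = 7.
Markov: P[X ≥ 7] ≤ μ/a = (36/7)/7 = 36/49.
Numerically: ≈ 0.735.
(Since a = 7 > μ = 5.143, the bound 36/49 is < 1 and informative.)

P[X ≥ 7] ≤ 36/49 ≈ 0.735.


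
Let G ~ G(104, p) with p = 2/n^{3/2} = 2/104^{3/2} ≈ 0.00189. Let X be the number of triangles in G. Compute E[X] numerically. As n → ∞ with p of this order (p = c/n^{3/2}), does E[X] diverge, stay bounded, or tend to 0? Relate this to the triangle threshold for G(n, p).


Number of potential triangles: C(104, 3) = 182104.
Each occurs with probability p³ ≈ (0.00189)³ ≈ 6.70564e-09.
By linearity: E[X] = C(104, 3)·p³ ≈ 182104 · 6.70564e-09 ≈ 0.001.
Since α = 3/2 > 1, p = c/n^{3/2} = o(1/n) is below the triangle threshold p ~ 1/n. Asymptotically E[X] ~ (c³/6)·n^{3(1−α)} = (2³/6)·n^{-1.5} → 0, so by Markov's inequality G has no triangles w.h.p.

E[X] ≈ 0.001; in regime p = Θ(1/n^{3/2}) E[X] tends to 0 (below the triangle threshold p ~ 1/n).


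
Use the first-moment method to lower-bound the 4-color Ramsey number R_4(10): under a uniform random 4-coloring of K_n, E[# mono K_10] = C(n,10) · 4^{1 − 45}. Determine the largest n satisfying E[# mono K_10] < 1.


We need C(n, 10) · 4^{1 − 45} < 1, i.e. C(n, 10) < 4^{45 − 1} = 309485009821345068724781056.
Check values of n near the boundary:
  n = 2017: C(2017, 10) = 300324964434452596180990448; 300324964434452596180990448 < 309485009821345068724781056? YES
  n = 2018: C(2018, 10) = 301820606687612220663963508; 301820606687612220663963508 < 309485009821345068724781056? YES
  n = 2019: C(2019, 10) = 303322949179835278009229628; 303322949179835278009229628 < 309485009821345068724781056? YES
  n = 2020: C(2020, 10) = 304832018578739931133653656; 304832018578739931133653656 < 309485009821345068724781056? YES
  n = 2021: C(2021, 10) = 306347841644770462864800616; 306347841644770462864800616 < 309485009821345068724781056? YES
  n = 2022: C(2022, 10) = 307870445231474093395937796; 307870445231474093395937796 < 309485009821345068724781056? YES
  n = 2023: C(2023, 10) = 309399856285778485315440716; 309399856285778485315440716 < 309485009821345068724781056? YES
  n = 2024: C(2024, 10) = 310936101848269937576192656; 310936101848269937576192656 < 309485009821345068724781056? NO
The largest n with C(n, 10) < 309485009821345068724781056 is n = 2023 (where E[X] = 77349964071444621328860179/77371252455336267181195264 ≈ 1.000). Hence R_4(10) > 2023, i.e. R_4(10) ≥ 2024.

Largest n = 2023; hence R_4(10) > 2023.


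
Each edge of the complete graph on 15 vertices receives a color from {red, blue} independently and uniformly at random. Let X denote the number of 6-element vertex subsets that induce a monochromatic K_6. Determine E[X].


Let X = Σ_S X_S over the C(15, 6) = 5005 subsets S of size 6, where X_S = 1 if the K_6 on S is monochromatic.
For a fixed S, the K_6 on S has C(6, 2) = 15 edges. P[all 15 edges red] = (1/2)^15, and likewise for blue, so P[monochromatic] = 2·(1/2)^15 = 2^{1 − 15} = 1/16384.
By linearity: E[X] = C(15, 6) · 2^{1 − 15} = 5005 · 1/16384 = 5005/16384.
Numerically: E[X] ≈ 0.305.

E[X] = C(15,6)·2^(1−C(6,2)) = 5005/16384 ≈ 0.305.


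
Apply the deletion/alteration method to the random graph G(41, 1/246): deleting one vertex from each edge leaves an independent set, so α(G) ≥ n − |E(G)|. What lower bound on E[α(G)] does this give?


E[|E(G)|] = C(41, 2)·p = 820 · (1/246) = 10/3.
E[α(G)] ≥ n − E[|E(G)|] = 41 − 10/3 = 113/3.
Numerically: ≈ 37.6667.
(This is only a lower bound; the true E[α(G)] may be larger.)

E[α(G)] ≥ 113/3 ≈ 37.6667.


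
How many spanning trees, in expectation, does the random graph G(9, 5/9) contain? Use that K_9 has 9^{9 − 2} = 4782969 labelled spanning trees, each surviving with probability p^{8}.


K_9 has 9^{9 − 2} = 4782969 labelled spanning trees.
For each such spanning tree H, let X_H = 1 if all 8 edges of H are present in G. Then P[X_H = 1] = p^{8} = (5/9)^{8} = 390625/43046721.
By linearity of expectation: E[X] = Σ_H E[X_H] = 4782969 · p^{8} = 4782969 · 390625/43046721 = 390625/9.
Numerically: E[X] ≈ 4.34e+04.

E[X] = 4782969 · (5/9)^{8} = 390625/9 ≈ 4.34e+04.


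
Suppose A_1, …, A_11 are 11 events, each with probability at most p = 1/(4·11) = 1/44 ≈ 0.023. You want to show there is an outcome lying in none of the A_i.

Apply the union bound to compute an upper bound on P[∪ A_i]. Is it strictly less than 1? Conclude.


Union bound: P[∪_{i=1}^{11} A_i] ≤ Σ_i P[A_i] ≤ 11·p = 11·(1/44) = 1/4.
Numerically: 1/4 ≈ 0.250.
Is 1/4 < 1? YES.
Since P[∪ A_i] ≤ 1/4 < 1, the complement has P[∩ A_i^c] ≥ 1 − 1/4 = 3/4 > 0, so some outcome avoids every A_i.

11·p = 1/4 ≈ 0.250; existence CERTIFIED by the union bound.


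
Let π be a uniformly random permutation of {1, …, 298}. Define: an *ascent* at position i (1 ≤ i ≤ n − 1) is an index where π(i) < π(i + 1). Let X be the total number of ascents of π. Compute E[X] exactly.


Write X = Σ X_I over i = 1, …, 297, with X_I the indicator of one ascent.
There are 297 indicators.
For each fixed i, the pair (π(i), π(i+1)) is a uniformly random ordered pair of distinct values from {1, …, 298}; by symmetry P[π(i) < π(i+1)] = 1/2.
By linearity: E[X] = 297 · (1/2) = (298 − 1) · (1/2) = 297/2 ≈ 148.50000.

E[X] = 297/2 = 148.50000.


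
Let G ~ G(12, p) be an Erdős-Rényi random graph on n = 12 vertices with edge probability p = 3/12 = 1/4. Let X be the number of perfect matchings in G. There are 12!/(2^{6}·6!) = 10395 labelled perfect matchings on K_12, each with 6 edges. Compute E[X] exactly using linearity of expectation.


K_12 has 12!/(2^{6}·6!) = 10395 labelled perfect matchings.
For each such perfect matching H, let X_H = 1 if all 6 edges of H are present in G. Then P[X_H = 1] = p^{6} = (1/4)^{6} = 1/4096.
By linearity of expectation: E[X] = Σ_H E[X_H] = 10395 · p^{6} = 10395 · 1/4096 = 10395/4096.
Numerically: E[X] ≈ 2.54.

E[X] = 10395 · (1/4)^{6} = 10395/4096 ≈ 2.54.


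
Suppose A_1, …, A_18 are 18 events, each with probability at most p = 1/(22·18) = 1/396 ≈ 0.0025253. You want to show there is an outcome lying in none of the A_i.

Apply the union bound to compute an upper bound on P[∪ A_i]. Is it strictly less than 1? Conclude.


Union bound: P[∪_{i=1}^{18} A_i] ≤ Σ_i P[A_i] ≤ 18·p = 18·(1/396) = 1/22.
Numerically: 1/22 ≈ 0.0454545.
Is 1/22 < 1? YES.
Since P[∪ A_i] ≤ 1/22 < 1, the complement has P[∩ A_i^c] ≥ 1 − 1/22 = 21/22 > 0, so some outcome avoids every A_i.

18·p = 1/22 ≈ 0.0454545; existence CERTIFIED by the union bound.


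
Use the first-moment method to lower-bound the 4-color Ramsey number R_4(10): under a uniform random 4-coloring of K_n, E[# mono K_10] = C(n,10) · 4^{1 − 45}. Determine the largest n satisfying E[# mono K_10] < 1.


We need C(n, 10) · 4^{1 − 45} < 1, i.e. C(n, 10) < 4^{45 − 1} = 309485009821345068724781056.
Check values of n near the boundary:
  n = 2022: C(2022, 10) = 307870445231474093395937796; 307870445231474093395937796 < 309485009821345068724781056? YES
  n = 2023: C(2023, 10) = 309399856285778485315440716; 309399856285778485315440716 < 309485009821345068724781056? YES
  n = 2024: C(2024, 10) = 310936101848269937576192656; 310936101848269937576192656 < 309485009821345068724781056? NO
  n = 2025: C(2025, 10) = 312479209053472269772600560; 312479209053472269772600560 < 309485009821345068724781056? NO
  n = 2026: C(2026, 10) = 314029205130126398094885285; 314029205130126398094885285 < 309485009821345068724781056? NO
The largest n with C(n, 10) < 309485009821345068724781056 is n = 2023 (where E[X] = 77349964071444621328860179/77371252455336267181195264 ≈ 0.999725). Hence R_4(10) > 2023, i.e. R_4(10) ≥ 2024.

Largest n = 2023; hence R_4(10) > 2023.


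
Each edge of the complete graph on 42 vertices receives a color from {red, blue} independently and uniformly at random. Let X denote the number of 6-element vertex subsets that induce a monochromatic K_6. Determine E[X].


Let X = Σ_S X_S over the C(42, 6) = 5245786 subsets S of size 6, where X_S = 1 if the K_6 on S is monochromatic.
For a fixed S, the K_6 on S has C(6, 2) = 15 edges. P[all 15 edges red] = (1/2)^15, and likewise for blue, so P[monochromatic] = 2·(1/2)^15 = 2^{1 − 15} = 1/16384.
By linearity: E[X] = C(42, 6) · 2^{1 − 15} = 5245786 · 1/16384 = 2622893/8192.
Numerically: E[X] ≈ 320.17737.

E[X] = C(42,6)·2^(1−C(6,2)) = 2622893/8192 ≈ 320.17737.


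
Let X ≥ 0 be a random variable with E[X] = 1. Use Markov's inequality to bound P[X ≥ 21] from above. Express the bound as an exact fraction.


μ = E[X] = 1, a = 21.
Markov: P[X ≥ 21] ≤ μ/a = (1)/21 = 1/21.
Numerically: ≈ 0.0476.
(Since a = 21 > μ = 1.0000, the bound 1/21 is < 1 and informative.)

P[X ≥ 21] ≤ 1/21 ≈ 0.0476.


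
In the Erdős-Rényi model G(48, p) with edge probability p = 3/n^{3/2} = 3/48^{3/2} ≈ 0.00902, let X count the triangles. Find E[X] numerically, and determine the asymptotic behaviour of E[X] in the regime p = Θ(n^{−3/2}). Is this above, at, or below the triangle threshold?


Number of potential triangles: C(48, 3) = 17296.
Each occurs with probability p³ ≈ (0.00902)³ ≈ 7.34139e-07.
By linearity: E[X] = C(48, 3)·p³ ≈ 17296 · 7.34139e-07 ≈ 0.013.
Since α = 3/2 > 1, p = c/n^{3/2} = o(1/n) is below the triangle threshold p ~ 1/n. Asymptotically E[X] ~ (c³/6)·n^{3(1−α)} = (3³/6)·n^{-1.5} → 0, so by Markov's inequality G has no triangles w.h.p.

E[X] ≈ 0.013; in regime p = Θ(1/n^{3/2}) E[X] tends to 0 (below the triangle threshold p ~ 1/n).


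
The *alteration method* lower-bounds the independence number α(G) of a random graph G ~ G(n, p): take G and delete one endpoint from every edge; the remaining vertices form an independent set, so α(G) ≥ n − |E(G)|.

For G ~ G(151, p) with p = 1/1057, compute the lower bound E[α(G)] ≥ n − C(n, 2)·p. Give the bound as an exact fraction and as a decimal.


E[|E(G)|] = C(151, 2)·p = 11325 · (1/1057) = 75/7.
E[α(G)] ≥ n − E[|E(G)|] = 151 − 75/7 = 982/7.
Numerically: ≈ 140.2857.
(This is only a lower bound; the true E[α(G)] may be larger.)

E[α(G)] ≥ 982/7 ≈ 140.2857.


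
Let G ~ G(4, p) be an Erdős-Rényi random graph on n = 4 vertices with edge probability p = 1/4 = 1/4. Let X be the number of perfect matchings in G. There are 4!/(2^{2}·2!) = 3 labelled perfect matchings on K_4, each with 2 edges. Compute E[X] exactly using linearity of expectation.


K_4 has 4!/(2^{2}·2!) = 3 labelled perfect matchings.
For each such perfect matching H, let X_H = 1 if all 2 edges of H are present in G. Then P[X_H = 1] = p^{2} = (1/4)^{2} = 1/16.
Summing the indicators: E[X] = Σ_H E[X_H] = 3 · p^{2} = 3 · 1/16 = 3/16.
Numerically: E[X] ≈ 0.1875.

E[X] = 3 · (1/4)^{2} = 3/16 ≈ 0.1875.


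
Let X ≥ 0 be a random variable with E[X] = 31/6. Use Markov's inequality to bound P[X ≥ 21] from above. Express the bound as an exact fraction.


μ = E[X] = 31/6, a = 21.
Markov: P[X ≥ 21] ≤ μ/a = (31/6)/21 = 31/126.
Numerically: ≈ 0.246.
(Since a = 21 > μ = 5.167, the bound 31/126 is < 1 and informative.)

P[X ≥ 21] ≤ 31/126 ≈ 0.246.


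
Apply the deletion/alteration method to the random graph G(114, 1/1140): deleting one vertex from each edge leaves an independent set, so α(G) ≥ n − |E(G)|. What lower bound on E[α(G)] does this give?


E[|E(G)|] = C(114, 2)·p = 6441 · (1/1140) = 113/20.
E[α(G)] ≥ n − E[|E(G)|] = 114 − 113/20 = 2167/20.
Numerically: ≈ 108.3500.
(This is only a lower bound; the true E[α(G)] may be larger.)

E[α(G)] ≥ 2167/20 ≈ 108.3500.


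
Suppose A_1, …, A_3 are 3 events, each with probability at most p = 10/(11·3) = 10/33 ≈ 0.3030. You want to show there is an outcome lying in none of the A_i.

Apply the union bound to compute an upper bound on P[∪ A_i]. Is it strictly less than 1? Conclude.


Union bound: P[∪_{i=1}^{3} A_i] ≤ Σ_i P[A_i] ≤ 3·p = 3·(10/33) = 10/11.
Numerically: 10/11 ≈ 0.9091.
Is 10/11 < 1? YES.
Since P[∪ A_i] ≤ 10/11 < 1, the complement has P[∩ A_i^c] ≥ 1 − 10/11 = 1/11 > 0, so some outcome avoids every A_i.

3·p = 10/11 ≈ 0.9091; existence CERTIFIED by the union bound.


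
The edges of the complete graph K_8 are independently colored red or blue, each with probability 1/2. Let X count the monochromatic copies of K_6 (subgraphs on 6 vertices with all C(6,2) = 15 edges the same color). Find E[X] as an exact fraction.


Let X = Σ_S X_S over the C(8, 6) = 28 subsets S of size 6, where X_S = 1 if the K_6 on S is monochromatic.
For a fixed S, the K_6 on S has C(6, 2) = 15 edges. P[all 15 edges red] = (1/2)^15, and likewise for blue, so P[monochromatic] = 2·(1/2)^15 = 2^{1 − 15} = 1/16384.
By linearity of expectation: E[X] = C(8, 6) · 2^{1 − 15} = 28 · 1/16384 = 7/4096.
Numerically: E[X] ≈ 0.001709.

E[X] = C(8,6)·2^(1−C(6,2)) = 7/4096 ≈ 0.001709.


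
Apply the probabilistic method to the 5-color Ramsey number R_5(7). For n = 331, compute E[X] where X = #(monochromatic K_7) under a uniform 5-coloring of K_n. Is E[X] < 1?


E[X] = C(331, 7) · 5^{1 − 21} = 81027017349850 · 5^{−20} = 81027017349850/95367431640625.
As a reduced fraction: E[X] = 3241080693994/3814697265625 ≈ 0.850.
Is E[X] < 1? YES.
Since E[X] < 1, there exists a 5-coloring of K_{331} with no monochromatic K_7; hence R_5(7) > 331.

E[X] = 3241080693994/3814697265625 ≈ 0.850; E[X] < 1, so R_5(7) > 331.


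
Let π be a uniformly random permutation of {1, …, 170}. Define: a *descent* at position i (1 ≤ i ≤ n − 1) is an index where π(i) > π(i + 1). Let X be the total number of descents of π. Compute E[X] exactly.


Write X = Σ X_I over i = 1, …, 169, with X_I the indicator of one descent.
There are 169 indicators.
For each fixed i, the pair (π(i), π(i+1)) is a uniformly random ordered pair of distinct values from {1, …, 170}; by symmetry P[π(i) > π(i+1)] = 1/2.
By linearity: E[X] = 169 · (1/2) = (170 − 1) · (1/2) = 169/2 ≈ 84.5000.

E[X] = 169/2 = 84.5000.


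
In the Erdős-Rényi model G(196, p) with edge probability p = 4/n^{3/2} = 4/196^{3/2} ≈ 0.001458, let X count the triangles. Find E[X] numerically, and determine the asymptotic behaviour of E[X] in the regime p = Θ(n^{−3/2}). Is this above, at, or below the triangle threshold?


Number of potential triangles: C(196, 3) = 1235780.
Each occurs with probability p³ ≈ (0.001458)³ ≈ 3.097617e-09.
By linearity: E[X] = C(196, 3)·p³ ≈ 1235780 · 3.097617e-09 ≈ 0.0038.
Since α = 3/2 > 1, p = c/n^{3/2} = o(1/n) is below the triangle threshold p ~ 1/n. Asymptotically E[X] ~ (c³/6)·n^{3(1−α)} = (4³/6)·n^{-1.5} → 0, so by Markov's inequality G has no triangles w.h.p.

E[X] ≈ 0.0038; in regime p = Θ(1/n^{3/2}) E[X] tends to 0 (below the triangle threshold p ~ 1/n).


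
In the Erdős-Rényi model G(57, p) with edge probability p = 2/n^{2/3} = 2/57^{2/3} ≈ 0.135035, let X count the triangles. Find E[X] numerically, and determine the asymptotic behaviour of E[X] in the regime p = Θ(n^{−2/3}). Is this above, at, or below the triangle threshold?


Number of potential triangles: C(57, 3) = 29260.
Each occurs with probability p³ ≈ (0.135035)³ ≈ 2.46229609e-03.
By linearity: E[X] = C(57, 3)·p³ ≈ 29260 · 2.46229609e-03 ≈ 72.046784.
Since α = 2/3 < 1, p = c/n^{2/3} ≫ 1/n is above the triangle threshold p ~ 1/n. Asymptotically E[X] ~ (c³/6)·n^{3(1−α)} = (2³/6)·n^{1} → ∞; triangles are abundant w.h.p.

E[X] ≈ 72.046784; in regime p = Θ(1/n^{2/3}) E[X] diverges (above the triangle threshold p ~ 1/n).


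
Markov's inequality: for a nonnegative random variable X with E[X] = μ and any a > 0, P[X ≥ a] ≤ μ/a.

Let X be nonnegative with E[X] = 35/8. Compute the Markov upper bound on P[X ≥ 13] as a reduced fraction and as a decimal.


μ = E[X] = 35/8, a = 13.
Markov: P[X ≥ 13] ≤ μ/a = (35/8)/13 = 35/104.
Numerically: ≈ 0.3365.
(Since a = 13 > μ = 4.3750, the bound 35/104 is < 1 and informative.)

P[X ≥ 13] ≤ 35/104 ≈ 0.3365.


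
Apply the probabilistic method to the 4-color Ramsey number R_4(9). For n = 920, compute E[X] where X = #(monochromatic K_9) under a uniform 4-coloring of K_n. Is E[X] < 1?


E[X] = C(920, 9) · 4^{1 − 36} = 1251067384312182251760 · 4^{−35} = 1251067384312182251760/1180591620717411303424.
As a reduced fraction: E[X] = 78191711519511390735/73786976294838206464 ≈ 1.0597.
Is E[X] < 1? NO.
Since E[X] ≥ 1, the first-moment bound is inconclusive at n = 920; it does NOT by itself certify R_4(9) > 920.

E[X] = 78191711519511390735/73786976294838206464 ≈ 1.0597; E[X] ≥ 1; first-moment method inconclusive here.


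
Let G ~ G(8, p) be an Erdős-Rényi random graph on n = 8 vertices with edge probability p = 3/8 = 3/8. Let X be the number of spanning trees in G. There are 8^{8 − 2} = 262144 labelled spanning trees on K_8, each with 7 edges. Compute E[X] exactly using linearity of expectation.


K_8 has 8^{8 − 2} = 262144 labelled spanning trees.
For each such spanning tree H, let X_H = 1 if all 7 edges of H are present in G. Then P[X_H = 1] = p^{7} = (3/8)^{7} = 2187/2097152.
By linearity: E[X] = Σ_H E[X_H] = 262144 · p^{7} = 262144 · 2187/2097152 = 2187/8.
Numerically: E[X] ≈ 273.375.

E[X] = 262144 · (3/8)^{7} = 2187/8 ≈ 273.375.


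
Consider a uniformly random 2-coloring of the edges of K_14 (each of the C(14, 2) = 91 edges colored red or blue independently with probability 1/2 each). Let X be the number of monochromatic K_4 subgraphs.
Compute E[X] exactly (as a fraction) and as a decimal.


Let X = Σ_S X_S over the C(14, 4) = 1001 subsets S of size 4, where X_S = 1 if the K_4 on S is monochromatic.
For a fixed S, the K_4 on S has C(4, 2) = 6 edges. P[all 6 edges red] = (1/2)^6, and likewise for blue, so P[monochromatic] = 2·(1/2)^6 = 2^{1 − 6} = 1/32.
Summing: E[X] = C(14, 4) · 2^{1 − 6} = 1001 · 1/32 = 1001/32.
Numerically: E[X] ≈ 31.281.

E[X] = C(14,4)·2^(1−C(4,2)) = 1001/32 ≈ 31.281.


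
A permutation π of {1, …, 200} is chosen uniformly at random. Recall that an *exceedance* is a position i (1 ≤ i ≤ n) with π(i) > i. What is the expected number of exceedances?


Write X = Σ_{i=1}^{200} X_i, where X_i = 1_{π(i) > i}.
For each fixed i, π(i) is uniform over {1, …, 200} (marginal of a uniform permutation), so P[π(i) > i] = (n − i)/n. Summing: Σ_{i=1}^{200} (n − i)/n = (0 + 1 + … + 199)/200 = 200(200 − 1)/(2·200) = (200 − 1)/2.
Hence E[X] = Σ_{i=1}^{200} (200 − i)/200 = 199/2 ≈ 99.5000.

E[X] = 199/2 = 99.5000.


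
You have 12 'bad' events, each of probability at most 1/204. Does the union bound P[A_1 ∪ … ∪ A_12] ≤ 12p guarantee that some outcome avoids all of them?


Union bound: P[∪_{i=1}^{12} A_i] ≤ Σ_i P[A_i] ≤ 12·p = 12·(1/204) = 1/17.
Numerically: 1/17 ≈ 0.0588235.
Is 1/17 < 1? YES.
Since P[∪ A_i] ≤ 1/17 < 1, the complement has P[∩ A_i^c] ≥ 1 − 1/17 = 16/17 > 0, so some outcome avoids every A_i.

12·p = 1/17 ≈ 0.0588235; existence CERTIFIED by the union bound.


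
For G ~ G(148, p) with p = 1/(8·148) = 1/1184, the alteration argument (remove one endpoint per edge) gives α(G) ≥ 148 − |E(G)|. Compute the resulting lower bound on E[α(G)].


E[|E(G)|] = C(148, 2)·p = 10878 · (1/1184) = 147/16.
E[α(G)] ≥ n − E[|E(G)|] = 148 − 147/16 = 2221/16.
Numerically: ≈ 138.812.
(This is only a lower bound; the true E[α(G)] may be larger.)

E[α(G)] ≥ 2221/16 ≈ 138.812.


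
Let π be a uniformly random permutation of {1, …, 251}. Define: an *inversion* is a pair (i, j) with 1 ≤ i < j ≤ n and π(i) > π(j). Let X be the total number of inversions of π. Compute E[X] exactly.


Write X = Σ X_I over the C(251, 2) = 31375 pairs i < j, with X_I the indicator of one inversion.
There are 31375 indicators.
For each fixed pair i < j, the values π(i) and π(j) are two distinct elements of {1, …, 251} in uniformly random order; by symmetry P[π(i) > π(j)] = 1/2.
By linearity: E[X] = 31375 · (1/2) = C(251, 2) · (1/2) = 31375/2 = 31375/2 ≈ 15687.500.

E[X] = 31375/2 = 15687.500.


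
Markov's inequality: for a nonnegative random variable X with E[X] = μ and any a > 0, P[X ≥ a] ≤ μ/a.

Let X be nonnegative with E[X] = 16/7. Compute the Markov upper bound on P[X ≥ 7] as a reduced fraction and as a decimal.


μ = E[X] = 16/7, a = 7.
Markov: P[X ≥ 7] ≤ μ/a = (16/7)/7 = 16/49.
Numerically: ≈ 0.326531.
(Since a = 7 > μ = 2.285714, the bound 16/49 is < 1 and informative.)

P[X ≥ 7] ≤ 16/49 ≈ 0.326531.


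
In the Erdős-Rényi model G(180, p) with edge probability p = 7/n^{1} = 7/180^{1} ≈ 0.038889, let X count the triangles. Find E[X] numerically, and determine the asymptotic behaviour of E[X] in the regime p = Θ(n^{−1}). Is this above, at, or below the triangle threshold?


Number of potential triangles: C(180, 3) = 955860.
Each occurs with probability p³ ≈ (0.038889)³ ≈ 5.8813443e-05.
By linearity: E[X] = C(180, 3)·p³ ≈ 955860 · 5.8813443e-05 ≈ 56.21742.
Here α = 1, so p = 7/n is exactly at the triangle threshold p ~ 1/n. Asymptotically E[X] → c³/6 = 7³/6 = 343/6 ≈ 57.16667, a bounded constant. In this regime the triangle count is asymptotically Poisson(c³/6).

E[X] ≈ 56.21742; in regime p = Θ(1/n^{1}) E[X] stays bounded (at the triangle threshold p ~ 1/n).


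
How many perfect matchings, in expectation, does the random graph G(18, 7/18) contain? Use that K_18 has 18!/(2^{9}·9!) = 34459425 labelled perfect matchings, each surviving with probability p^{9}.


K_18 has 18!/(2^{9}·9!) = 34459425 labelled perfect matchings.
For each such perfect matching H, let X_H = 1 if all 9 edges of H are present in G. Then P[X_H = 1] = p^{9} = (7/18)^{9} = 40353607/198359290368.
By linearity of expectation: E[X] = Σ_H E[X_H] = 34459425 · p^{9} = 34459425 · 40353607/198359290368 = 17167433257975/2448880128.
Numerically: E[X] ≈ 7.01e+03.

E[X] = 34459425 · (7/18)^{9} = 17167433257975/2448880128 ≈ 7.01e+03.


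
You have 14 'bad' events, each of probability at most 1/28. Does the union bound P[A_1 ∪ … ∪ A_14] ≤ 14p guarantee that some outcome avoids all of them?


Union bound: P[∪_{i=1}^{14} A_i] ≤ Σ_i P[A_i] ≤ 14·p = 14·(1/28) = 1/2.
Numerically: 1/2 ≈ 0.50000.
Is 1/2 < 1? YES.
Since P[∪ A_i] ≤ 1/2 < 1, the complement has P[∩ A_i^c] ≥ 1 − 1/2 = 1/2 > 0, so some outcome avoids every A_i.

14·p = 1/2 ≈ 0.50000; existence CERTIFIED by the union bound.


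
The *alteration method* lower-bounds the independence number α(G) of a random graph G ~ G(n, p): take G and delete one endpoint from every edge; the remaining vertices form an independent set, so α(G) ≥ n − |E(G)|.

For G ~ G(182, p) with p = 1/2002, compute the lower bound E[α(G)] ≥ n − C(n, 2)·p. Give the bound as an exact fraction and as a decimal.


E[|E(G)|] = C(182, 2)·p = 16471 · (1/2002) = 181/22.
E[α(G)] ≥ n − E[|E(G)|] = 182 − 181/22 = 3823/22.
Numerically: ≈ 173.773.
(This is only a lower bound; the true E[α(G)] may be larger.)

E[α(G)] ≥ 3823/22 ≈ 173.773.


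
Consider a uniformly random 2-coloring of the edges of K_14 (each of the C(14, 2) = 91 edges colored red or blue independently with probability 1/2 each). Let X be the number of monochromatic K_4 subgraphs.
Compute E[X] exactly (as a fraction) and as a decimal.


Let X = Σ_S X_S over the C(14, 4) = 1001 subsets S of size 4, where X_S = 1 if the K_4 on S is monochromatic.
For a fixed S, the K_4 on S has C(4, 2) = 6 edges. P[all 6 edges red] = (1/2)^6, and likewise for blue, so P[monochromatic] = 2·(1/2)^6 = 2^{1 − 6} = 1/32.
By linearity: E[X] = C(14, 4) · 2^{1 − 6} = 1001 · 1/32 = 1001/32.
Numerically: E[X] ≈ 31.281250.

E[X] = C(14,4)·2^(1−C(4,2)) = 1001/32 ≈ 31.281250.


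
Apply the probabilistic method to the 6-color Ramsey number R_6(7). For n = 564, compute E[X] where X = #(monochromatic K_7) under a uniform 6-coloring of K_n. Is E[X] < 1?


E[X] = C(564, 7) · 6^{1 − 21} = 3469685994423792 · 6^{−20} = 3469685994423792/3656158440062976.
As a reduced fraction: E[X] = 24095041627943/25389989167104 ≈ 0.9490.
Is E[X] < 1? YES.
Since E[X] < 1, there exists a 6-coloring of K_{564} with no monochromatic K_7; hence R_6(7) > 564.

E[X] = 24095041627943/25389989167104 ≈ 0.9490; E[X] < 1, so R_6(7) > 564.


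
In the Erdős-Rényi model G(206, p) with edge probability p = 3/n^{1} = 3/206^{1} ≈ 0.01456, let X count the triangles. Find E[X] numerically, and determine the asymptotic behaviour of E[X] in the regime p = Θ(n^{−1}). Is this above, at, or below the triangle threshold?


Number of potential triangles: C(206, 3) = 1435820.
Each occurs with probability p³ ≈ (0.01456)³ ≈ 3.088603e-06.
By linearity: E[X] = C(206, 3)·p³ ≈ 1435820 · 3.088603e-06 ≈ 4.4347.
Here α = 1, so p = 3/n is exactly at the triangle threshold p ~ 1/n. Asymptotically E[X] → c³/6 = 3³/6 = 9/2 ≈ 4.5000, a bounded constant. In this regime the triangle count is asymptotically Poisson(c³/6).

E[X] ≈ 4.4347; in regime p = Θ(1/n^{1}) E[X] stays bounded (at the triangle threshold p ~ 1/n).


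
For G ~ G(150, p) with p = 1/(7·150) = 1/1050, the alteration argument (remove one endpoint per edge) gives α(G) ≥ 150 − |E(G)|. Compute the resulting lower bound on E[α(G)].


E[|E(G)|] = C(150, 2)·p = 11175 · (1/1050) = 149/14.
E[α(G)] ≥ n − E[|E(G)|] = 150 − 149/14 = 1951/14.
Numerically: ≈ 139.35714.
(This is only a lower bound; the true E[α(G)] may be larger.)

E[α(G)] ≥ 1951/14 ≈ 139.35714.


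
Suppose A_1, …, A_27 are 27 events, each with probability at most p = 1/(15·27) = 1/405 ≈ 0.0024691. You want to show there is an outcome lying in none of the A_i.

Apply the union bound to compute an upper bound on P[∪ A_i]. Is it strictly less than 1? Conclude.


Union bound: P[∪_{i=1}^{27} A_i] ≤ Σ_i P[A_i] ≤ 27·p = 27·(1/405) = 1/15.
Numerically: 1/15 ≈ 0.0666667.
Is 1/15 < 1? YES.
Since P[∪ A_i] ≤ 1/15 < 1, the complement has P[∩ A_i^c] ≥ 1 − 1/15 = 14/15 > 0, so some outcome avoids every A_i.

27·p = 1/15 ≈ 0.0666667; existence CERTIFIED by the union bound.


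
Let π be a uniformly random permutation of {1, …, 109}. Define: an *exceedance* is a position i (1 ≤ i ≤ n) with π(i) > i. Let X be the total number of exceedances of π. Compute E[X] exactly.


Write X = Σ_{i=1}^{109} X_i, where X_i = 1_{π(i) > i}.
For each fixed i, π(i) is uniform over {1, …, 109} (marginal of a uniform permutation), so P[π(i) > i] = (n − i)/n. Summing: Σ_{i=1}^{109} (n − i)/n = (0 + 1 + … + 108)/109 = 109(109 − 1)/(2·109) = (109 − 1)/2.
Hence E[X] = Σ_{i=1}^{109} (109 − i)/109 = 54 ≈ 54.00000.

E[X] = 54 = 54.00000.


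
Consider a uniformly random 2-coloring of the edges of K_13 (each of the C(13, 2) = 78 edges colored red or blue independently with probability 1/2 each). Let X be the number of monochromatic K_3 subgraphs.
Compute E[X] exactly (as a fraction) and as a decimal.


Let X = Σ_S X_S over the C(13, 3) = 286 subsets S of size 3, where X_S = 1 if the K_3 on S is monochromatic.
For a fixed S, the K_3 on S has C(3, 2) = 3 edges. P[all 3 edges red] = (1/2)^3, and likewise for blue, so P[monochromatic] = 2·(1/2)^3 = 2^{1 − 3} = 1/4.
By linearity of expectation: E[X] = C(13, 3) · 2^{1 − 3} = 286 · 1/4 = 143/2.
Numerically: E[X] ≈ 71.50000.

E[X] = C(13,3)·2^(1−C(3,2)) = 143/2 ≈ 71.50000.


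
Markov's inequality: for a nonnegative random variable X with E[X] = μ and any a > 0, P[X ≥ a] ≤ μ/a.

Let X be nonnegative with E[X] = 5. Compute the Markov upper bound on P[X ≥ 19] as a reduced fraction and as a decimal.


μ = E[X] = 5, a = 19.
Markov: P[X ≥ 19] ≤ μ/a = (5)/19 = 5/19.
Numerically: ≈ 0.2632.
(Since a = 19 > μ = 5.0000, the bound 5/19 is < 1 and informative.)

P[X ≥ 19] ≤ 5/19 ≈ 0.2632.


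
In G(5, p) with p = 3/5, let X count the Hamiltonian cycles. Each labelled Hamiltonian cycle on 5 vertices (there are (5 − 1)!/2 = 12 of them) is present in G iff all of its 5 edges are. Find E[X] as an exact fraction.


K_5 has (5 − 1)!/2 = 12 labelled Hamiltonian cycles.
For each such Hamiltonian cycle H, let X_H = 1 if all 5 edges of H are present in G. Then P[X_H = 1] = p^{5} = (3/5)^{5} = 243/3125.
By linearity of expectation: E[X] = Σ_H E[X_H] = 12 · p^{5} = 12 · 243/3125 = 2916/3125.
Numerically: E[X] ≈ 0.9331.

E[X] = 12 · (3/5)^{5} = 2916/3125 ≈ 0.9331.


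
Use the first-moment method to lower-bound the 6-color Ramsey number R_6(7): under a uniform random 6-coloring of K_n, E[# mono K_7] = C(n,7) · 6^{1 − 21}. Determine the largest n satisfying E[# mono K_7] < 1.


We need C(n, 7) · 6^{1 − 21} < 1, i.e. C(n, 7) < 6^{21 − 1} = 3656158440062976.
Check values of n near the boundary:
  n = 562: C(562, 7) = 3384017972944752; 3384017972944752 < 3656158440062976? YES
  n = 563: C(563, 7) = 3426622515769596; 3426622515769596 < 3656158440062976? YES
  n = 564: C(564, 7) = 3469685994423792; 3469685994423792 < 3656158440062976? YES
  n = 565: C(565, 7) = 3513212521235560; 3513212521235560 < 3656158440062976? YES
  n = 566: C(566, 7) = 3557206237959440; 3557206237959440 < 3656158440062976? YES
  n = 567: C(567, 7) = 3601671315933933; 3601671315933933 < 3656158440062976? YES
  n = 568: C(568, 7) = 3646611956239704; 3646611956239704 < 3656158440062976? YES
  n = 569: C(569, 7) = 3692032389858348; 3692032389858348 < 3656158440062976? NO
The largest n with C(n, 7) < 3656158440062976 is n = 568 (where E[X] = 16882462760369/16926659444736 ≈ 0.997). Hence R_6(7) > 568, i.e. R_6(7) ≥ 569.

Largest n = 568; hence R_6(7) > 568.


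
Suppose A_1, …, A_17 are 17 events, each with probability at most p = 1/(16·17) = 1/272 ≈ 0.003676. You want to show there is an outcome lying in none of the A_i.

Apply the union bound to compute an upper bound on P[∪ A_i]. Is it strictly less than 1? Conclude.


Union bound: P[∪_{i=1}^{17} A_i] ≤ Σ_i P[A_i] ≤ 17·p = 17·(1/272) = 1/16.
Numerically: 1/16 ≈ 0.062500.
Is 1/16 < 1? YES.
Since P[∪ A_i] ≤ 1/16 < 1, the complement has P[∩ A_i^c] ≥ 1 − 1/16 = 15/16 > 0, so some outcome avoids every A_i.

17·p = 1/16 ≈ 0.062500; existence CERTIFIED by the union bound.


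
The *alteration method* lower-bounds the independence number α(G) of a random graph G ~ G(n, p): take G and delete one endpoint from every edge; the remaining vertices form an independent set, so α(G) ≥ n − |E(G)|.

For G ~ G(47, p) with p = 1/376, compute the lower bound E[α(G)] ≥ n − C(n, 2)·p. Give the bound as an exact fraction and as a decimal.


E[|E(G)|] = C(47, 2)·p = 1081 · (1/376) = 23/8.
E[α(G)] ≥ n − E[|E(G)|] = 47 − 23/8 = 353/8.
Numerically: ≈ 44.125000.
(This is only a lower bound; the true E[α(G)] may be larger.)

E[α(G)] ≥ 353/8 ≈ 44.125000.


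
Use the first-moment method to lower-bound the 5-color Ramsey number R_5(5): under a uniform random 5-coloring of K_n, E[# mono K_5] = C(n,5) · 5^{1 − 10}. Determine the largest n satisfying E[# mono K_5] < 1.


We need C(n, 5) · 5^{1 − 10} < 1, i.e. C(n, 5) < 5^{10 − 1} = 1953125.
Check values of n near the boundary:
  n = 43: C(43, 5) = 962598; 962598 < 1953125? YES
  n = 44: C(44, 5) = 1086008; 1086008 < 1953125? YES
  n = 45: C(45, 5) = 1221759; 1221759 < 1953125? YES
  n = 46: C(46, 5) = 1370754; 1370754 < 1953125? YES
  n = 47: C(47, 5) = 1533939; 1533939 < 1953125? YES
  n = 48: C(48, 5) = 1712304; 1712304 < 1953125? YES
  n = 49: C(49, 5) = 1906884; 1906884 < 1953125? YES
  n = 50: C(50, 5) = 2118760; 2118760 < 1953125? NO
  n = 51: C(51, 5) = 2349060; 2349060 < 1953125? NO
The largest n with C(n, 5) < 1953125 is n = 49 (where E[X] = 1906884/1953125 ≈ 0.9763). Hence R_5(5) > 49, i.e. R_5(5) ≥ 50.

Largest n = 49; hence R_5(5) > 49.


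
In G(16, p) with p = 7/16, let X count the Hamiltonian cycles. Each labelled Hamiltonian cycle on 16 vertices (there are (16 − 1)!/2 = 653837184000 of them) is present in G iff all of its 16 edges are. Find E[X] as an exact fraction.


K_16 has (16 − 1)!/2 = 653837184000 labelled Hamiltonian cycles.
For each such Hamiltonian cycle H, let X_H = 1 if all 16 edges of H are present in G. Then P[X_H = 1] = p^{16} = (7/16)^{16} = 33232930569601/18446744073709551616.
Summing the indicators: E[X] = Σ_H E[X_H] = 653837184000 · p^{16} = 653837184000 · 33232930569601/18446744073709551616 = 21219654042671322112875/18014398509481984.
Numerically: E[X] ≈ 1.178e+06.

E[X] = 653837184000 · (7/16)^{16} = 21219654042671322112875/18014398509481984 ≈ 1.178e+06.


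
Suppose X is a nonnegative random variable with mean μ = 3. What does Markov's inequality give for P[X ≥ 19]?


μ = E[X] = 3, a = 19.
Markov: P[X ≥ 19] ≤ μ/a = (3)/19 = 3/19.
Numerically: ≈ 0.15789.
(Since a = 19 > μ = 3.00000, the bound 3/19 is < 1 and informative.)

P[X ≥ 19] ≤ 3/19 ≈ 0.15789.


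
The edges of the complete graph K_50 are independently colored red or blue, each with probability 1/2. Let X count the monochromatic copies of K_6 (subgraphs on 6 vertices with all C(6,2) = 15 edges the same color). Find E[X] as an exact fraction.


Let X = Σ_S X_S over the C(50, 6) = 15890700 subsets S of size 6, where X_S = 1 if the K_6 on S is monochromatic.
For a fixed S, the K_6 on S has C(6, 2) = 15 edges. P[all 15 edges red] = (1/2)^15, and likewise for blue, so P[monochromatic] = 2·(1/2)^15 = 2^{1 − 15} = 1/16384.
Summing: E[X] = C(50, 6) · 2^{1 − 15} = 15890700 · 1/16384 = 3972675/4096.
Numerically: E[X] ≈ 969.89136.

E[X] = C(50,6)·2^(1−C(6,2)) = 3972675/4096 ≈ 969.89136.


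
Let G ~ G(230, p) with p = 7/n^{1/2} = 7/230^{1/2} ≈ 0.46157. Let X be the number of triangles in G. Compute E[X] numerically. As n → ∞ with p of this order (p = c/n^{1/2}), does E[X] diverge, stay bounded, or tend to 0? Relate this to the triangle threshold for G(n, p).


Number of potential triangles: C(230, 3) = 2001460.
Each occurs with probability p³ ≈ (0.46157)³ ≈ 9.8333697e-02.
By linearity: E[X] = C(230, 3)·p³ ≈ 2001460 · 9.8333697e-02 ≈ 196810.96057.
Since α = 1/2 < 1, p = c/n^{1/2} ≫ 1/n is above the triangle threshold p ~ 1/n. Asymptotically E[X] ~ (c³/6)·n^{3(1−α)} = (7³/6)·n^{1.5} → ∞; triangles are abundant w.h.p.

E[X] ≈ 196810.96057; in regime p = Θ(1/n^{1/2}) E[X] diverges (above the triangle threshold p ~ 1/n).


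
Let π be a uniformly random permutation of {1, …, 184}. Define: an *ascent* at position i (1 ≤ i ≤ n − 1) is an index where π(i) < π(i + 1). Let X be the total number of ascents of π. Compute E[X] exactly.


Write X = Σ X_I over i = 1, …, 183, with X_I the indicator of one ascent.
There are 183 indicators.
For each fixed i, the pair (π(i), π(i+1)) is a uniformly random ordered pair of distinct values from {1, …, 184}; by symmetry P[π(i) < π(i+1)] = 1/2.
By linearity: E[X] = 183 · (1/2) = (184 − 1) · (1/2) = 183/2 ≈ 91.500.

E[X] = 183/2 = 91.500.


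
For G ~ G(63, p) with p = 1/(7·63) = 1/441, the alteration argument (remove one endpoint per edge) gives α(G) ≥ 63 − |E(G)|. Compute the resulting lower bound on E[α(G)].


E[|E(G)|] = C(63, 2)·p = 1953 · (1/441) = 31/7.
E[α(G)] ≥ n − E[|E(G)|] = 63 − 31/7 = 410/7.
Numerically: ≈ 58.5714.
(This is only a lower bound; the true E[α(G)] may be larger.)

E[α(G)] ≥ 410/7 ≈ 58.5714.


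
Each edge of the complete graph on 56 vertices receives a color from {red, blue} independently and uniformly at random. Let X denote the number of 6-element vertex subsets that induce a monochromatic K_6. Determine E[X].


Let X = Σ_S X_S over the C(56, 6) = 32468436 subsets S of size 6, where X_S = 1 if the K_6 on S is monochromatic.
For a fixed S, the K_6 on S has C(6, 2) = 15 edges. P[all 15 edges red] = (1/2)^15, and likewise for blue, so P[monochromatic] = 2·(1/2)^15 = 2^{1 − 15} = 1/16384.
By linearity of expectation: E[X] = C(56, 6) · 2^{1 − 15} = 32468436 · 1/16384 = 8117109/4096.
Numerically: E[X] ≈ 1981.716064.

E[X] = C(56,6)·2^(1−C(6,2)) = 8117109/4096 ≈ 1981.716064.


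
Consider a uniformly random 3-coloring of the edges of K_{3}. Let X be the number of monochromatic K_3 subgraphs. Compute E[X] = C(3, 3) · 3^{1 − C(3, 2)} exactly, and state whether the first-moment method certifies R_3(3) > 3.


E[X] = C(3, 3) · 3^{1 − 3} = 1 · 3^{−2} = 1/9.
As a reduced fraction: E[X] = 1/9 ≈ 0.111111.
Is E[X] < 1? YES.
Since E[X] < 1, there exists a 3-coloring of K_{3} with no monochromatic K_3; hence R_3(3) > 3.

E[X] = 1/9 ≈ 0.111111; E[X] < 1, so R_3(3) > 3.


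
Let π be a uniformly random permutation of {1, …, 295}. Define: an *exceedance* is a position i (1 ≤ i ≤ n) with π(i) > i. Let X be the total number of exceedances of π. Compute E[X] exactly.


Write X = Σ_{i=1}^{295} X_i, where X_i = 1_{π(i) > i}.
For each fixed i, π(i) is uniform over {1, …, 295} (marginal of a uniform permutation), so P[π(i) > i] = (n − i)/n. Summing: Σ_{i=1}^{295} (n − i)/n = (0 + 1 + … + 294)/295 = 295(295 − 1)/(2·295) = (295 − 1)/2.
Hence E[X] = Σ_{i=1}^{295} (295 − i)/295 = 147 ≈ 147.000000.

E[X] = 147 = 147.000000.


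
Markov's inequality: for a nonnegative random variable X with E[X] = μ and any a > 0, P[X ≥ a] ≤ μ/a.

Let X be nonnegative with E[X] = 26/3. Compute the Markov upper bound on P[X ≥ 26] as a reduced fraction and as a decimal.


μ = E[X] = 26/3, a = 26.
Markov: P[X ≥ 26] ≤ μ/a = (26/3)/26 = 1/3.
Numerically: ≈ 0.333333.
(Since a = 26 > μ = 8.666667, the bound 1/3 is < 1 and informative.)

P[X ≥ 26] ≤ 1/3 ≈ 0.333333.


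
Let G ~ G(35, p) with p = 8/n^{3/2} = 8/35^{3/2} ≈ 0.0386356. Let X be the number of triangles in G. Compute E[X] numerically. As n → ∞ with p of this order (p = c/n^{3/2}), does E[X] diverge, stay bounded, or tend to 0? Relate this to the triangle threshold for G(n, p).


Number of potential triangles: C(35, 3) = 6545.
Each occurs with probability p³ ≈ (0.0386356)³ ≈ 5.76718339e-05.
By linearity: E[X] = C(35, 3)·p³ ≈ 6545 · 5.76718339e-05 ≈ 0.377462.
Since α = 3/2 > 1, p = c/n^{3/2} = o(1/n) is below the triangle threshold p ~ 1/n. Asymptotically E[X] ~ (c³/6)·n^{3(1−α)} = (8³/6)·n^{-1.5} → 0, so by Markov's inequality G has no triangles w.h.p.

E[X] ≈ 0.377462; in regime p = Θ(1/n^{3/2}) E[X] tends to 0 (below the triangle threshold p ~ 1/n).


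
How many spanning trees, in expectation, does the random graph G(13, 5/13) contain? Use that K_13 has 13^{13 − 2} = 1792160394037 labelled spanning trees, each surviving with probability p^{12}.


K_13 has 13^{13 − 2} = 1792160394037 labelled spanning trees.
For each such spanning tree H, let X_H = 1 if all 12 edges of H are present in G. Then P[X_H = 1] = p^{12} = (5/13)^{12} = 244140625/23298085122481.
By linearity of expectation: E[X] = Σ_H E[X_H] = 1792160394037 · p^{12} = 1792160394037 · 244140625/23298085122481 = 244140625/13.
Numerically: E[X] ≈ 1.878e+07.

E[X] = 1792160394037 · (5/13)^{12} = 244140625/13 ≈ 1.878e+07.


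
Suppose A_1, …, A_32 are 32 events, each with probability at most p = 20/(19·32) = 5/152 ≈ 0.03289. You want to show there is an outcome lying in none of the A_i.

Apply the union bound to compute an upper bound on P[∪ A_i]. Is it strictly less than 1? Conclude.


Union bound: P[∪_{i=1}^{32} A_i] ≤ Σ_i P[A_i] ≤ 32·p = 32·(5/152) = 20/19.
Numerically: 20/19 ≈ 1.05263.
Is 20/19 < 1? NO.
Since the bound 20/19 is ≥ 1, the union bound is uninformative here; it does NOT by itself certify existence.

32·p = 20/19 ≈ 1.05263; existence NOT certified by the union bound.
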